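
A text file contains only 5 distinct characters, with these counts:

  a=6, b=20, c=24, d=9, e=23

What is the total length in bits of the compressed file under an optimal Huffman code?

179

Greedily combine the two least-frequent nodes:
merge a(6) and d(9): 15
merge 15 and b(20): 35
merge e(23) and c(24): 47
merge 35 and 47: 82
The encoded length is the sum of every internal node's weight: 15 + 35 + 47 + 82 = 179 bits.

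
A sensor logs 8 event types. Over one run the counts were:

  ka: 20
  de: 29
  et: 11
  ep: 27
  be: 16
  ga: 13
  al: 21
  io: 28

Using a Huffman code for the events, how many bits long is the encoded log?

Greedily combine the two least-frequent nodes:
et(11) + ga(13) → 24
be(16) + ka(20) → 36
al(21) + 24 → 45
ep(27) + io(28) → 55
de(29) + 36 → 65
45 + 55 → 100
65 + 100 → 165
Total encoded bits = sum of merged weights = 24 + 36 + 45 + 55 + 65 + 100 + 165 = 490.

490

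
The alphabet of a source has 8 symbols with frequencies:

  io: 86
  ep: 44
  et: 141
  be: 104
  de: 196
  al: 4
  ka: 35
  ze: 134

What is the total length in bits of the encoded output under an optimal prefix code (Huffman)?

Merge the two smallest weights repeatedly:
al(4) + ka(35) → 39
39 + ep(44) → 83
83 + io(86) → 169
be(104) + ze(134) → 238
et(141) + 169 → 310
de(196) + 238 → 434
310 + 434 → 744
Total encoded bits = sum of merged weights = 39 + 83 + 169 + 238 + 310 + 434 + 744 = 2017.

2017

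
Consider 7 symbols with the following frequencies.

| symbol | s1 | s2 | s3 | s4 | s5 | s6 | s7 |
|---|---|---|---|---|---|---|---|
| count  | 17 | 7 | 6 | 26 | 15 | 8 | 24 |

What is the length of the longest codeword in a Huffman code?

Merge the two lowest-weight nodes at each step:
s3(6) + s2(7) → 13
s6(8) + 13 → 21
s5(15) + s1(17) → 32
21 + s7(24) → 45
s4(26) + 32 → 58
45 + 58 → 103
The rarest symbols sit at the bottom; the longest codeword is 4 bits.

4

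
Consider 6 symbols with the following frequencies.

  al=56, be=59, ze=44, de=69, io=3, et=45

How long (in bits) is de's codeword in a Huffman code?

Repeatedly merge the two smallest:
merge io(3) and ze(44): 47
merge et(45) and 47: 92
merge al(56) and be(59): 115
merge de(69) and 92: 161
merge 115 and 161: 276
The subtree containing de is merged 2 times, so code length = 2.

2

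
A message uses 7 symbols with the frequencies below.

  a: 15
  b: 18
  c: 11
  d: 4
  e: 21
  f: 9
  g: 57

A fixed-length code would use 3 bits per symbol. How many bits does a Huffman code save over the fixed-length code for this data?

77

Fixed-length: 3 bits × 135 symbols = 405 bits.
Huffman merges:
merge d(4) and f(9): 13
merge c(11) and 13: 24
merge a(15) and b(18): 33
merge e(21) and 24: 45
merge 33 and 45: 78
merge g(57) and 78: 135
Huffman total = 13 + 24 + 33 + 45 + 78 + 135 = 328 bits.
Saving = 405 − 328 = 77 bits.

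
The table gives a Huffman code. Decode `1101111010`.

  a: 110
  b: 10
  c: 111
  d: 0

acbb

Read left to right; each codeword is recognised as soon as it completes (prefix code):
  110→a | 111→c | 10→b | 10→b
Decoded message: acbb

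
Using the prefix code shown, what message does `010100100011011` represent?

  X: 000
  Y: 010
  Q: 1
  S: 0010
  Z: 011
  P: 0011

YQSPZ

Read left to right; each codeword is recognised as soon as it completes (prefix code):
  010→Y | 1→Q | 0010→S | 0011→P | 011→Z
Decoded message: YQSPZ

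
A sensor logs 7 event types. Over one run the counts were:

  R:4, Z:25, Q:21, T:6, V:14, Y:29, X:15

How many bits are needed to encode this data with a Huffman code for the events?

298

Build the Huffman tree bottom-up:
combine R(4), T(6) → 10
combine 10, V(14) → 24
combine X(15), Q(21) → 36
combine 24, Z(25) → 49
combine Y(29), 36 → 65
combine 49, 65 → 114
The encoded length is the sum of every internal node's weight: 10 + 24 + 36 + 49 + 65 + 114 = 298 bits.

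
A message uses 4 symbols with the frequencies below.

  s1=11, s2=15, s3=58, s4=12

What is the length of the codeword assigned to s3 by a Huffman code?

1

Repeatedly merge the two smallest:
combine s1(11), s4(12) → 23
combine s2(15), 23 → 38
combine 38, s3(58) → 96
s3 is a child of the root — depth 1, so its codeword is a single bit.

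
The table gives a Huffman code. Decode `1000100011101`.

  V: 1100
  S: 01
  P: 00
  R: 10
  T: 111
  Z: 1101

Read left to right; each codeword is recognised as soon as it completes (prefix code):
  10→R | 00→P | 10→R | 00→P | 111→T | 01→S
Decoded message: RPRPTS

RPRPTS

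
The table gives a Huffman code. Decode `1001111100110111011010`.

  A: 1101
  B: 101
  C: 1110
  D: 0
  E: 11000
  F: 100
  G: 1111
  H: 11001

Read left to right; each codeword is recognised as soon as it completes (prefix code):
  100→F | 1111→G | 100→F | 1101→A | 1101→A | 101→B | 0→D
Decoded message: FGFAABD

FGFAABD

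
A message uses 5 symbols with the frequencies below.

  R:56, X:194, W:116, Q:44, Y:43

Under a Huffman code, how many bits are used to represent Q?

4

Huffman merges, smallest pair first:
combine Y(43), Q(44) → 87
combine R(56), 87 → 143
combine W(116), 143 → 259
combine X(194), 259 → 453
Q's leaf is at depth 4, giving a 4-bit codeword.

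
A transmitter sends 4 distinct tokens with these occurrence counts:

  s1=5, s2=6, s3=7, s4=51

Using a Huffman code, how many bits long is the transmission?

Greedily combine the two least-frequent nodes:
s1(5) + s2(6) → 11
s3(7) + 11 → 18
18 + s4(51) → 69
Each symbol's bit-cost is frequency × depth; summing gives 98 bits (equivalently 11 + 18 + 69).

98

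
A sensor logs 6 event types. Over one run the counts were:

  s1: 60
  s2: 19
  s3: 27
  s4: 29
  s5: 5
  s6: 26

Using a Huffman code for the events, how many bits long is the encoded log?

402

Build the Huffman tree bottom-up:
combine s5(5), s2(19) → 24
combine 24, s6(26) → 50
combine s3(27), s4(29) → 56
combine 50, 56 → 106
combine s1(60), 106 → 166
The encoded length is the sum of every internal node's weight: 24 + 50 + 56 + 106 + 166 = 402 bits.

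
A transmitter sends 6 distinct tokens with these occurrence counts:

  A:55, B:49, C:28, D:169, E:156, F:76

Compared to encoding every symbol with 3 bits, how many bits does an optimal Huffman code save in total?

Fixed-length: 3 bits × 533 symbols = 1599 bits.
Huffman merges:
merge C(28) and B(49): 77
merge A(55) and F(76): 131
merge 77 and 131: 208
merge E(156) and D(169): 325
merge 208 and 325: 533
Huffman total = 77 + 131 + 208 + 325 + 533 = 1274 bits.
Saving = 1599 − 1274 = 325 bits.

325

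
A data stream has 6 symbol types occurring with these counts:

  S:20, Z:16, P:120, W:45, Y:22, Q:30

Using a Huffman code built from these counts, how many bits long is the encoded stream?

555

Greedily combine the two least-frequent nodes:
Z(16) + S(20) → 36
Y(22) + Q(30) → 52
36 + W(45) → 81
52 + 81 → 133
P(120) + 133 → 253
Each symbol's bit-cost is frequency × depth; summing gives 555 bits (equivalently 36 + 52 + 81 + 133 + 253).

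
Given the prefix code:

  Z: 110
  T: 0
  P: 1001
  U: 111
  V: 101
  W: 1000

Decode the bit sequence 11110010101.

UPTV

Read left to right; each codeword is recognised as soon as it completes (prefix code):
  111→U | 1001→P | 0→T | 101→V
Decoded message: UPTV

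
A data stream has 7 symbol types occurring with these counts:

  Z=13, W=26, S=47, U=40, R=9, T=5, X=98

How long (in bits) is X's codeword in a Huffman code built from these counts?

Build the tree from the bottom:
T(5) + R(9) → 14
Z(13) + 14 → 27
W(26) + 27 → 53
U(40) + S(47) → 87
53 + 87 → 140
X(98) + 140 → 238
X sits one level below the root: a 1-bit codeword.

1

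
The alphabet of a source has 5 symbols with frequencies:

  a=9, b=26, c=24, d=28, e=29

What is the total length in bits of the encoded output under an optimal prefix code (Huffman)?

265

Build the Huffman tree bottom-up:
combine a(9), c(24) → 33
combine b(26), d(28) → 54
combine e(29), 33 → 62
combine 54, 62 → 116
The encoded length is the sum of every internal node's weight: 33 + 54 + 62 + 116 = 265 bits.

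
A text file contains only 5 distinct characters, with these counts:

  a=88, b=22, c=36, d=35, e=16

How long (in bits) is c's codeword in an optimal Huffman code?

Build the tree from the bottom:
e(16) + b(22) → 38
d(35) + c(36) → 71
38 + 71 → 109
a(88) + 109 → 197
c sits 3 levels below the root, so its codeword is 3 bits.

3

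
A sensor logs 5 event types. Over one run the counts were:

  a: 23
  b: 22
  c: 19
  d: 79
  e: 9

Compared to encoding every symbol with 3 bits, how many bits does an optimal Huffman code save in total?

158

Fixed-length: 3 bits × 152 symbols = 456 bits.
Huffman merges:
merge e(9) and c(19): 28
merge b(22) and a(23): 45
merge 28 and 45: 73
merge 73 and d(79): 152
Huffman total = 28 + 45 + 73 + 152 = 298 bits.
Saving = 456 − 298 = 158 bits.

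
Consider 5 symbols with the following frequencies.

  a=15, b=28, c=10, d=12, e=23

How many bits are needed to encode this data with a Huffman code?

198

Build the Huffman tree bottom-up:
merge c(10) and d(12): 22
merge a(15) and 22: 37
merge e(23) and b(28): 51
merge 37 and 51: 88
Total encoded bits = sum of merged weights = 22 + 37 + 51 + 88 = 198.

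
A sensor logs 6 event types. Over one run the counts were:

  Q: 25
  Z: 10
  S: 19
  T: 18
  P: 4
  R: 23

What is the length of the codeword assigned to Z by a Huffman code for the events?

4

Huffman merges, smallest pair first:
P(4) + Z(10) → 14
14 + T(18) → 32
S(19) + R(23) → 42
Q(25) + 32 → 57
42 + 57 → 99
Z sits 4 levels below the root, so its codeword is 4 bits.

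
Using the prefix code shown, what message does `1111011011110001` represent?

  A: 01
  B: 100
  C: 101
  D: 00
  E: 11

Read left to right; each codeword is recognised as soon as it completes (prefix code):
  11→E | 11→E | 01→A | 101→C | 11→E | 100→B | 01→A
Decoded message: EEACEBA

EEACEBA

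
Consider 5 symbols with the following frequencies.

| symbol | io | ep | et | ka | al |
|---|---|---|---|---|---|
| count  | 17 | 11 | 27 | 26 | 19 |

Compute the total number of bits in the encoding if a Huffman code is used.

228

Merge the two smallest weights repeatedly:
merge ep(11) and io(17): 28
merge al(19) and ka(26): 45
merge et(27) and 28: 55
merge 45 and 55: 100
Total encoded bits = sum of merged weights = 28 + 45 + 55 + 100 = 228.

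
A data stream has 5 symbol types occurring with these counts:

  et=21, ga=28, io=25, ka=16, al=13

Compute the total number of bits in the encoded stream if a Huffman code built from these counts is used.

235

Greedily combine the two least-frequent nodes:
combine al(13), ka(16) → 29
combine et(21), io(25) → 46
combine ga(28), 29 → 57
combine 46, 57 → 103
Each symbol's bit-cost is frequency × depth; summing gives 235 bits (equivalently 29 + 46 + 57 + 103).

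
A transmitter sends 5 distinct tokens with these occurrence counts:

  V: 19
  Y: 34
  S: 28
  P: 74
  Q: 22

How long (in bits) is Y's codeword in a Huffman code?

3

Build the tree from the bottom:
merge V(19) and Q(22): 41
merge S(28) and Y(34): 62
merge 41 and 62: 103
merge P(74) and 103: 177
Y sits 3 levels below the root, so its codeword is 3 bits.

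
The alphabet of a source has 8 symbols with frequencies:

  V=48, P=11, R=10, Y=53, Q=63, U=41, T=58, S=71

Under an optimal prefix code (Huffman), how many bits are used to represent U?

Repeatedly merge the two smallest:
merge R(10) and P(11): 21
merge 21 and U(41): 62
merge V(48) and Y(53): 101
merge T(58) and 62: 120
merge Q(63) and S(71): 134
merge 101 and 120: 221
merge 134 and 221: 355
U sits 4 levels below the root, so its codeword is 4 bits.

4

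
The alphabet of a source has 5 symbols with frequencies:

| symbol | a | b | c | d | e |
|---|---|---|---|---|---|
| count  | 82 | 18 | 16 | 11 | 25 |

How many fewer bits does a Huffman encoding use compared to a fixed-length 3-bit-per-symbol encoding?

164

Fixed-length: 3 bits × 152 symbols = 456 bits.
Huffman merges:
combine d(11), c(16) → 27
combine b(18), e(25) → 43
combine 27, 43 → 70
combine 70, a(82) → 152
Huffman total = 27 + 43 + 70 + 152 = 292 bits.
Saving = 456 − 292 = 164 bits.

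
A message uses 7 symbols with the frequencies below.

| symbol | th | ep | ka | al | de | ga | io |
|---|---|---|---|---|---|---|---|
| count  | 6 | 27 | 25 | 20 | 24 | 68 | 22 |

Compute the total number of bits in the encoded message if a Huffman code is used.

Greedily combine the two least-frequent nodes:
merge th(6) and al(20): 26
merge io(22) and de(24): 46
merge ka(25) and 26: 51
merge ep(27) and 46: 73
merge 51 and ga(68): 119
merge 73 and 119: 192
Total encoded bits = sum of merged weights = 26 + 46 + 51 + 73 + 119 + 192 = 507.

507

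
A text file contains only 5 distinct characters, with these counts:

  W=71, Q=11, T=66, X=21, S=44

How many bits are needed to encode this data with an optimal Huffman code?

Merge the two smallest weights repeatedly:
merge Q(11) and X(21): 32
merge 32 and S(44): 76
merge T(66) and W(71): 137
merge 76 and 137: 213
The encoded length is the sum of every internal node's weight: 32 + 76 + 137 + 213 = 458 bits.

458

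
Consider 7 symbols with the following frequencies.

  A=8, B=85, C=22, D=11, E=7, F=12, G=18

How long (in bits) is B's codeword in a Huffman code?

Huffman merges, smallest pair first:
merge E(7) and A(8): 15
merge D(11) and F(12): 23
merge 15 and G(18): 33
merge C(22) and 23: 45
merge 33 and 45: 78
merge 78 and B(85): 163
B sits one level below the root: a 1-bit codeword.

1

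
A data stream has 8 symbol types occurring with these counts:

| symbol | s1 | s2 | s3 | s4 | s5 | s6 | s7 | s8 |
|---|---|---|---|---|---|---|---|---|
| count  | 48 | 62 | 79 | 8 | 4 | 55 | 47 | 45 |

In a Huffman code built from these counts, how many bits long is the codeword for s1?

Build the tree from the bottom:
combine s5(4), s4(8) → 12
combine 12, s8(45) → 57
combine s7(47), s1(48) → 95
combine s6(55), 57 → 112
combine s2(62), s3(79) → 141
combine 95, 112 → 207
combine 141, 207 → 348
s1 sits 3 levels below the root, so its codeword is 3 bits.

3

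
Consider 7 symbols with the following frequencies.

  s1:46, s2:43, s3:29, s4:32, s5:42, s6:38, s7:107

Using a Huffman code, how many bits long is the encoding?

Build the Huffman tree bottom-up:
combine s3(29), s4(32) → 61
combine s6(38), s5(42) → 80
combine s2(43), s1(46) → 89
combine 61, 80 → 141
combine 89, s7(107) → 196
combine 141, 196 → 337
Total encoded bits = sum of merged weights = 61 + 80 + 89 + 141 + 196 + 337 = 904.

904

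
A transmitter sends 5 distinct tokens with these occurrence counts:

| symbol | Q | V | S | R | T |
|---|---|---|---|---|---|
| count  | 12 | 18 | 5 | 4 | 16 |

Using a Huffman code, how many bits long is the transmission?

119

Greedily combine the two least-frequent nodes:
combine R(4), S(5) → 9
combine 9, Q(12) → 21
combine T(16), V(18) → 34
combine 21, 34 → 55
Each symbol's bit-cost is frequency × depth; summing gives 119 bits (equivalently 9 + 21 + 34 + 55).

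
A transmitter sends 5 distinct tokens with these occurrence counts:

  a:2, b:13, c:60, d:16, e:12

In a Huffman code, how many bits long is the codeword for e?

4

Huffman merges, smallest pair first:
a(2) + e(12) → 14
b(13) + 14 → 27
d(16) + 27 → 43
43 + c(60) → 103
The subtree containing e is merged 4 times, so code length = 4.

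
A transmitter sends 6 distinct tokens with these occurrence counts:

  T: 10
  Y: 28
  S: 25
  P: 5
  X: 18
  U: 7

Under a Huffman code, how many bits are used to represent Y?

Build the tree from the bottom:
combine P(5), U(7) → 12
combine T(10), 12 → 22
combine X(18), 22 → 40
combine S(25), Y(28) → 53
combine 40, 53 → 93
The subtree containing Y is merged 2 times, so code length = 2.

2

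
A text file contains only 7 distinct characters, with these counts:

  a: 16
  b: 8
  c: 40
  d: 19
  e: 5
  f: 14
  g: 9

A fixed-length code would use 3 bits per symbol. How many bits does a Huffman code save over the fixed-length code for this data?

46

Fixed-length: 3 bits × 111 symbols = 333 bits.
Huffman merges:
merge e(5) and b(8): 13
merge g(9) and 13: 22
merge f(14) and a(16): 30
merge d(19) and 22: 41
merge 30 and c(40): 70
merge 41 and 70: 111
Huffman total = 13 + 22 + 30 + 41 + 70 + 111 = 287 bits.
Saving = 333 − 287 = 46 bits.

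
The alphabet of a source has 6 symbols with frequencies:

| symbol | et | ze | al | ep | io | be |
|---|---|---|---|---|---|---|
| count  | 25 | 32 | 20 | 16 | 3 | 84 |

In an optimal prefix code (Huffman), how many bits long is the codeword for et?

3

Repeatedly merge the two smallest:
io(3) + ep(16) → 19
19 + al(20) → 39
et(25) + ze(32) → 57
39 + 57 → 96
be(84) + 96 → 180
The subtree containing et is merged 3 times, so code length = 3.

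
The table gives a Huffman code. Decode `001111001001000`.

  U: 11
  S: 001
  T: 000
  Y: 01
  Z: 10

Read left to right; each codeword is recognised as soon as it completes (prefix code):
  001→S | 11→U | 10→Z | 01→Y | 001→S | 000→T
Decoded message: SUZYST

SUZYST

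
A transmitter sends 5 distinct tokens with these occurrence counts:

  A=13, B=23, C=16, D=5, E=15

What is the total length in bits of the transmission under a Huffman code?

162

Greedily combine the two least-frequent nodes:
merge D(5) and A(13): 18
merge E(15) and C(16): 31
merge 18 and B(23): 41
merge 31 and 41: 72
Total encoded bits = sum of merged weights = 18 + 31 + 41 + 72 = 162.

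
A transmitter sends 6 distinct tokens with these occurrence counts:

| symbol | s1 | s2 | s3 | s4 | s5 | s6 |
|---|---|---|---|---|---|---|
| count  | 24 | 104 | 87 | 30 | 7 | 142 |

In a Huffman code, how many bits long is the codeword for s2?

2

Build the tree from the bottom:
combine s5(7), s1(24) → 31
combine s4(30), 31 → 61
combine 61, s3(87) → 148
combine s2(104), s6(142) → 246
combine 148, 246 → 394
s2's leaf is at depth 2, giving a 2-bit codeword.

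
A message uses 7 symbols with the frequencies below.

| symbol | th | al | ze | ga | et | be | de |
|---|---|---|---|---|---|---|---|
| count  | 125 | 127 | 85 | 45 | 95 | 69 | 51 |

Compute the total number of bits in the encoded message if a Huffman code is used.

1635

Merge the two smallest weights repeatedly:
combine ga(45), de(51) → 96
combine be(69), ze(85) → 154
combine et(95), 96 → 191
combine th(125), al(127) → 252
combine 154, 191 → 345
combine 252, 345 → 597
Total encoded bits = sum of merged weights = 96 + 154 + 191 + 252 + 345 + 597 = 1635.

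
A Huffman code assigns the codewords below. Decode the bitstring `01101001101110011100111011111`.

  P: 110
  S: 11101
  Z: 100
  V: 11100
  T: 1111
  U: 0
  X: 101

UPZPVVST

Read left to right; each codeword is recognised as soon as it completes (prefix code):
  0→U | 110→P | 100→Z | 110→P | 11100→V | 11100→V | 11101→S | 1111→T
Decoded message: UPZPVVST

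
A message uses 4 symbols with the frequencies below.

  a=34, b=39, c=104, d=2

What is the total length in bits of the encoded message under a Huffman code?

290

Merge the two smallest weights repeatedly:
d(2) + a(34) → 36
36 + b(39) → 75
75 + c(104) → 179
Each symbol's bit-cost is frequency × depth; summing gives 290 bits (equivalently 36 + 75 + 179).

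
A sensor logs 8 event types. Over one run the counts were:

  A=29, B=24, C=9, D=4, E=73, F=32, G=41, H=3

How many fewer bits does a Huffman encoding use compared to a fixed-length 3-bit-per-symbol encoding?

Fixed-length: 3 bits × 215 symbols = 645 bits.
Huffman merges:
H(3) + D(4) → 7
7 + C(9) → 16
16 + B(24) → 40
A(29) + F(32) → 61
40 + G(41) → 81
61 + E(73) → 134
81 + 134 → 215
Huffman total = 7 + 16 + 40 + 61 + 81 + 134 + 215 = 554 bits.
Saving = 645 − 554 = 91 bits.

91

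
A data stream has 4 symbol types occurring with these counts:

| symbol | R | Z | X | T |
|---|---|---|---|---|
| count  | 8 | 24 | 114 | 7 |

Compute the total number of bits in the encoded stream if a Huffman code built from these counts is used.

207

Build the Huffman tree bottom-up:
combine T(7), R(8) → 15
combine 15, Z(24) → 39
combine 39, X(114) → 153
The encoded length is the sum of every internal node's weight: 15 + 39 + 153 = 207 bits.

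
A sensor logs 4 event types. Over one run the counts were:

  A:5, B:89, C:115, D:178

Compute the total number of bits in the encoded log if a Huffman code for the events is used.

690

Greedily combine the two least-frequent nodes:
merge A(5) and B(89): 94
merge 94 and C(115): 209
merge D(178) and 209: 387
Each symbol's bit-cost is frequency × depth; summing gives 690 bits (equivalently 94 + 209 + 387).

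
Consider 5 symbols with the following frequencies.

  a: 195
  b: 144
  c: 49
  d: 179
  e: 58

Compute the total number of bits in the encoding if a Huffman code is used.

1357

Build the Huffman tree bottom-up:
combine c(49), e(58) → 107
combine 107, b(144) → 251
combine d(179), a(195) → 374
combine 251, 374 → 625
Each symbol's bit-cost is frequency × depth; summing gives 1357 bits (equivalently 107 + 251 + 374 + 625).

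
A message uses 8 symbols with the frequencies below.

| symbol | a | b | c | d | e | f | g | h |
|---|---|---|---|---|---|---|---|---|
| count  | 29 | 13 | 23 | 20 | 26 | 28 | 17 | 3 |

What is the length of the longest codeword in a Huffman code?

Merge the two lowest-weight nodes at each step:
combine h(3), b(13) → 16
combine 16, g(17) → 33
combine d(20), c(23) → 43
combine e(26), f(28) → 54
combine a(29), 33 → 62
combine 43, 54 → 97
combine 62, 97 → 159
The first pair merged (h, b) ends up deepest, at depth 4.

4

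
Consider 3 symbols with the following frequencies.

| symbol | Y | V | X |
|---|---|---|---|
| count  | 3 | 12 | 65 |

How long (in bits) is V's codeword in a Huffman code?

2

Huffman merges, smallest pair first:
Y(3) + V(12) → 15
15 + X(65) → 80
The subtree containing V is merged 2 times, so code length = 2.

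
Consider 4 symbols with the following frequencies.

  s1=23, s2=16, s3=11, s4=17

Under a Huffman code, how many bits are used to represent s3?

2

Build the tree from the bottom:
merge s3(11) and s2(16): 27
merge s4(17) and s1(23): 40
merge 27 and 40: 67
s3 sits 2 levels below the root, so its codeword is 2 bits.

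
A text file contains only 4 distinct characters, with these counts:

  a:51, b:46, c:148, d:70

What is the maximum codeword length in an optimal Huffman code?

3

Merge the two lowest-weight nodes at each step:
merge b(46) and a(51): 97
merge d(70) and 97: 167
merge c(148) and 167: 315
The rarest symbols sit at the bottom; the longest codeword is 3 bits.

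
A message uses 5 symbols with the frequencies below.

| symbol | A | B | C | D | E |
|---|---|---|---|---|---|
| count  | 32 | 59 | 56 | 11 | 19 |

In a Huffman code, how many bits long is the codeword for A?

Build the tree from the bottom:
merge D(11) and E(19): 30
merge 30 and A(32): 62
merge C(56) and B(59): 115
merge 62 and 115: 177
A's leaf is at depth 2, giving a 2-bit codeword.

2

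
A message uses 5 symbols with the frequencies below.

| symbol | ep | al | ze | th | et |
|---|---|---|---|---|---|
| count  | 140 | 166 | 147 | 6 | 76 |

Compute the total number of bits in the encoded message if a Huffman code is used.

Merge the two smallest weights repeatedly:
merge th(6) and et(76): 82
merge 82 and ep(140): 222
merge ze(147) and al(166): 313
merge 222 and 313: 535
Total encoded bits = sum of merged weights = 82 + 222 + 313 + 535 = 1152.

1152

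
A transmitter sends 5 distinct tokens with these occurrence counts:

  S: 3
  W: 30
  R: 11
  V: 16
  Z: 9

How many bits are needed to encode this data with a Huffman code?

Merge the two smallest weights repeatedly:
S(3) + Z(9) → 12
R(11) + 12 → 23
V(16) + 23 → 39
W(30) + 39 → 69
Each symbol's bit-cost is frequency × depth; summing gives 143 bits (equivalently 12 + 23 + 39 + 69).

143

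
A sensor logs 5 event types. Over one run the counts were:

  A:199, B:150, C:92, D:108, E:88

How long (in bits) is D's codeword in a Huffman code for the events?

2

Build the tree from the bottom:
merge E(88) and C(92): 180
merge D(108) and B(150): 258
merge 180 and A(199): 379
merge 258 and 379: 637
D's leaf is at depth 2, giving a 2-bit codeword.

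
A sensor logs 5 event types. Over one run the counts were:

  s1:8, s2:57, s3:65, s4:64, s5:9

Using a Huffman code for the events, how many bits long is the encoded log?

Greedily combine the two least-frequent nodes:
s1(8) + s5(9) → 17
17 + s2(57) → 74
s4(64) + s3(65) → 129
74 + 129 → 203
Each symbol's bit-cost is frequency × depth; summing gives 423 bits (equivalently 17 + 74 + 129 + 203).

423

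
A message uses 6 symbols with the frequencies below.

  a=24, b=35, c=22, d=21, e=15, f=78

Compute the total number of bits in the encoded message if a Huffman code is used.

Merge the two smallest weights repeatedly:
e(15) + d(21) → 36
c(22) + a(24) → 46
b(35) + 36 → 71
46 + 71 → 117
f(78) + 117 → 195
Total encoded bits = sum of merged weights = 36 + 46 + 71 + 117 + 195 = 465.

465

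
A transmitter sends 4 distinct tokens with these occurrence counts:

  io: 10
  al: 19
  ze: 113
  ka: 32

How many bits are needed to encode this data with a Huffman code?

Build the Huffman tree bottom-up:
merge io(10) and al(19): 29
merge 29 and ka(32): 61
merge 61 and ze(113): 174
Each symbol's bit-cost is frequency × depth; summing gives 264 bits (equivalently 29 + 61 + 174).

264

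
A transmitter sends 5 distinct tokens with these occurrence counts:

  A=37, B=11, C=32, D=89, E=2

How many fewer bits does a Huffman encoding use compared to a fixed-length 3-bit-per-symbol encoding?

Fixed-length: 3 bits × 171 symbols = 513 bits.
Huffman merges:
merge E(2) and B(11): 13
merge 13 and C(32): 45
merge A(37) and 45: 82
merge 82 and D(89): 171
Huffman total = 13 + 45 + 82 + 171 = 311 bits.
Saving = 513 − 311 = 202 bits.

202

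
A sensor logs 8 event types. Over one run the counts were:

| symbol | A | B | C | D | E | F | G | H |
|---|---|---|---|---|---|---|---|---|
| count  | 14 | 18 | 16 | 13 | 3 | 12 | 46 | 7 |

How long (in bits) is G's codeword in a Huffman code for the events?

2

Huffman merges, smallest pair first:
E(3) + H(7) → 10
10 + F(12) → 22
D(13) + A(14) → 27
C(16) + B(18) → 34
22 + 27 → 49
34 + G(46) → 80
49 + 80 → 129
The subtree containing G is merged 2 times, so code length = 2.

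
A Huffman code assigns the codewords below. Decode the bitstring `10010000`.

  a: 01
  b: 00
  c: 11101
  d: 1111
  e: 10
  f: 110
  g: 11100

eabb

Read left to right; each codeword is recognised as soon as it completes (prefix code):
  10→e | 01→a | 00→b | 00→b
Decoded message: eabb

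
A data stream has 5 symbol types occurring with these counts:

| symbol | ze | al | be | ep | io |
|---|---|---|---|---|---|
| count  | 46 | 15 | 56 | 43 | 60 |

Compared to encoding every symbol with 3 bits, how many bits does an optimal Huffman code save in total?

162

Fixed-length: 3 bits × 220 symbols = 660 bits.
Huffman merges:
merge al(15) and ep(43): 58
merge ze(46) and be(56): 102
merge 58 and io(60): 118
merge 102 and 118: 220
Huffman total = 58 + 102 + 118 + 220 = 498 bits.
Saving = 660 − 498 = 162 bits.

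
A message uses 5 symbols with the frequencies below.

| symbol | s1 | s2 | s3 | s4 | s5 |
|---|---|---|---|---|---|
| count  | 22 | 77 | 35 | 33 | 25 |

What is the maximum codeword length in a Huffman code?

Merge the two lowest-weight nodes at each step:
combine s1(22), s5(25) → 47
combine s4(33), s3(35) → 68
combine 47, 68 → 115
combine s2(77), 115 → 192
Maximum depth reached is 3.

3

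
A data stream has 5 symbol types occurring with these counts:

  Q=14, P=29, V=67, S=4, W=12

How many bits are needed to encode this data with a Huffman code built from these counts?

Build the Huffman tree bottom-up:
S(4) + W(12) → 16
Q(14) + 16 → 30
P(29) + 30 → 59
59 + V(67) → 126
Total encoded bits = sum of merged weights = 16 + 30 + 59 + 126 = 231.

231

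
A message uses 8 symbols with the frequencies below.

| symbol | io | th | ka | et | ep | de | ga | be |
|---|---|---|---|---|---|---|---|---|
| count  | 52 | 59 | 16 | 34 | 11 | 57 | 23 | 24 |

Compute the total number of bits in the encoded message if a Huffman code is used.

Merge the two smallest weights repeatedly:
combine ep(11), ka(16) → 27
combine ga(23), be(24) → 47
combine 27, et(34) → 61
combine 47, io(52) → 99
combine de(57), th(59) → 116
combine 61, 99 → 160
combine 116, 160 → 276
Total encoded bits = sum of merged weights = 27 + 47 + 61 + 99 + 116 + 160 + 276 = 786.

786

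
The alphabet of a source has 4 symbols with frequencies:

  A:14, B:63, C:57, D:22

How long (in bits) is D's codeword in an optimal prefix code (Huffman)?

3

Huffman merges, smallest pair first:
merge A(14) and D(22): 36
merge 36 and C(57): 93
merge B(63) and 93: 156
D's leaf is at depth 3, giving a 3-bit codeword.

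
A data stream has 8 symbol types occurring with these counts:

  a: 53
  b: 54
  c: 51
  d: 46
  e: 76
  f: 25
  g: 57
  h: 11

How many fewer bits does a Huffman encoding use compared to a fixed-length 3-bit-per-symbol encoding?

Fixed-length: 3 bits × 373 symbols = 1119 bits.
Huffman merges:
merge h(11) and f(25): 36
merge 36 and d(46): 82
merge c(51) and a(53): 104
merge b(54) and g(57): 111
merge e(76) and 82: 158
merge 104 and 111: 215
merge 158 and 215: 373
Huffman total = 36 + 82 + 104 + 111 + 158 + 215 + 373 = 1079 bits.
Saving = 1119 − 1079 = 40 bits.

40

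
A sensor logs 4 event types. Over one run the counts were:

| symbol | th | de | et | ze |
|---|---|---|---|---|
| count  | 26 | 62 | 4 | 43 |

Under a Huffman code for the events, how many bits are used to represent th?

3

Huffman merges, smallest pair first:
merge et(4) and th(26): 30
merge 30 and ze(43): 73
merge de(62) and 73: 135
th's leaf is at depth 3, giving a 3-bit codeword.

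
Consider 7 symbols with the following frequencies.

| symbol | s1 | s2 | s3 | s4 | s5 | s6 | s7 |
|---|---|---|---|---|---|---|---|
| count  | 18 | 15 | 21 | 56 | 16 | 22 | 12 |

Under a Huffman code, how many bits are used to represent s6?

3

Repeatedly merge the two smallest:
merge s7(12) and s2(15): 27
merge s5(16) and s1(18): 34
merge s3(21) and s6(22): 43
merge 27 and 34: 61
merge 43 and s4(56): 99
merge 61 and 99: 160
The subtree containing s6 is merged 3 times, so code length = 3.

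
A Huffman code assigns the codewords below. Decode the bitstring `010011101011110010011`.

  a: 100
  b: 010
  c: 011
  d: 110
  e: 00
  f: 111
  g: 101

bcgcdbc

Read left to right; each codeword is recognised as soon as it completes (prefix code):
  010→b | 011→c | 101→g | 011→c | 110→d | 010→b | 011→c
Decoded message: bcgcdbc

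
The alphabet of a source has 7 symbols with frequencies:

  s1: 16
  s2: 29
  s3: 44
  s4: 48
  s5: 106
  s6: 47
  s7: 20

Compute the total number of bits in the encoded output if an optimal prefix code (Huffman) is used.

Merge the two smallest weights repeatedly:
merge s1(16) and s7(20): 36
merge s2(29) and 36: 65
merge s3(44) and s6(47): 91
merge s4(48) and 65: 113
merge 91 and s5(106): 197
merge 113 and 197: 310
Each symbol's bit-cost is frequency × depth; summing gives 812 bits (equivalently 36 + 65 + 91 + 113 + 197 + 310).

812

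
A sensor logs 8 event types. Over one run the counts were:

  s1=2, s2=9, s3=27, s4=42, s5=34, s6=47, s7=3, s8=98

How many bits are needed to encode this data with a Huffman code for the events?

650

Greedily combine the two least-frequent nodes:
merge s1(2) and s7(3): 5
merge 5 and s2(9): 14
merge 14 and s3(27): 41
merge s5(34) and 41: 75
merge s4(42) and s6(47): 89
merge 75 and 89: 164
merge s8(98) and 164: 262
Total encoded bits = sum of merged weights = 5 + 14 + 41 + 75 + 89 + 164 + 262 = 650.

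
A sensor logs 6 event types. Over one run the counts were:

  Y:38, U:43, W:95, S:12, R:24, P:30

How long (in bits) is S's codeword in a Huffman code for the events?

4

Repeatedly merge the two smallest:
merge S(12) and R(24): 36
merge P(30) and 36: 66
merge Y(38) and U(43): 81
merge 66 and 81: 147
merge W(95) and 147: 242
The subtree containing S is merged 4 times, so code length = 4.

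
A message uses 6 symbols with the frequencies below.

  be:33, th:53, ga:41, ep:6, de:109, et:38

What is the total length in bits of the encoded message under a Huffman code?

Build the Huffman tree bottom-up:
ep(6) + be(33) → 39
et(38) + 39 → 77
ga(41) + th(53) → 94
77 + 94 → 171
de(109) + 171 → 280
Each symbol's bit-cost is frequency × depth; summing gives 661 bits (equivalently 39 + 77 + 94 + 171 + 280).

661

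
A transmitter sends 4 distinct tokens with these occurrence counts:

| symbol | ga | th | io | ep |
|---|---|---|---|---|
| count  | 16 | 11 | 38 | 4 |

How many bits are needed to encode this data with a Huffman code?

Build the Huffman tree bottom-up:
ep(4) + th(11) → 15
15 + ga(16) → 31
31 + io(38) → 69
Each symbol's bit-cost is frequency × depth; summing gives 115 bits (equivalently 15 + 31 + 69).

115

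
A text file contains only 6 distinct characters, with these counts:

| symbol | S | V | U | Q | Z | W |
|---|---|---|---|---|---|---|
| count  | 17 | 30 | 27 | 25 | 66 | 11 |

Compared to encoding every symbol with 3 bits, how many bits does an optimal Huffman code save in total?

Fixed-length: 3 bits × 176 symbols = 528 bits.
Huffman merges:
W(11) + S(17) → 28
Q(25) + U(27) → 52
28 + V(30) → 58
52 + 58 → 110
Z(66) + 110 → 176
Huffman total = 28 + 52 + 58 + 110 + 176 = 424 bits.
Saving = 528 − 424 = 104 bits.

104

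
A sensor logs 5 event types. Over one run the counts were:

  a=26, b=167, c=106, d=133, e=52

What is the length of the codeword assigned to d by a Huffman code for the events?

Huffman merges, smallest pair first:
a(26) + e(52) → 78
78 + c(106) → 184
d(133) + b(167) → 300
184 + 300 → 484
The subtree containing d is merged 2 times, so code length = 2.

2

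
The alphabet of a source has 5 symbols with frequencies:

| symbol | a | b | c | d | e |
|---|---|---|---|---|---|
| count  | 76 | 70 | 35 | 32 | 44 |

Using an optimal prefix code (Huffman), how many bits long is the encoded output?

581

Merge the two smallest weights repeatedly:
merge d(32) and c(35): 67
merge e(44) and 67: 111
merge b(70) and a(76): 146
merge 111 and 146: 257
Total encoded bits = sum of merged weights = 67 + 111 + 146 + 257 = 581.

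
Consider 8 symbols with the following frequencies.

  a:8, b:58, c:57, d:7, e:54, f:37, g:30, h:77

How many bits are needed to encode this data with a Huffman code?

Build the Huffman tree bottom-up:
merge d(7) and a(8): 15
merge 15 and g(30): 45
merge f(37) and 45: 82
merge e(54) and c(57): 111
merge b(58) and h(77): 135
merge 82 and 111: 193
merge 135 and 193: 328
The encoded length is the sum of every internal node's weight: 15 + 45 + 82 + 111 + 135 + 193 + 328 = 909 bits.

909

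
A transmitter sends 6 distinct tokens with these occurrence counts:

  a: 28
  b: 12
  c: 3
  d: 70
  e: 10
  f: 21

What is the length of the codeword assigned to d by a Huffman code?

1

Build the tree from the bottom:
merge c(3) and e(10): 13
merge b(12) and 13: 25
merge f(21) and 25: 46
merge a(28) and 46: 74
merge d(70) and 74: 144
d is merged only at the final step, so code length = 1.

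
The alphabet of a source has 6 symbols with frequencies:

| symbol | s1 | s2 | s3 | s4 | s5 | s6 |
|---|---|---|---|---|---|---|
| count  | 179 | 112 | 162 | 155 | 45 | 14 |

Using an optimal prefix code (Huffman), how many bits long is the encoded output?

1564

Build the Huffman tree bottom-up:
s6(14) + s5(45) → 59
59 + s2(112) → 171
s4(155) + s3(162) → 317
171 + s1(179) → 350
317 + 350 → 667
The encoded length is the sum of every internal node's weight: 59 + 171 + 317 + 350 + 667 = 1564 bits.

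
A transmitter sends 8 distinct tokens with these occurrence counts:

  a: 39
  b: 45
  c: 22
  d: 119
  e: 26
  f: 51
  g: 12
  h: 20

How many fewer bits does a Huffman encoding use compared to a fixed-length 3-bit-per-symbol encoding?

Fixed-length: 3 bits × 334 symbols = 1002 bits.
Huffman merges:
merge g(12) and h(20): 32
merge c(22) and e(26): 48
merge 32 and a(39): 71
merge b(45) and 48: 93
merge f(51) and 71: 122
merge 93 and d(119): 212
merge 122 and 212: 334
Huffman total = 32 + 48 + 71 + 93 + 122 + 212 + 334 = 912 bits.
Saving = 1002 − 912 = 90 bits.

90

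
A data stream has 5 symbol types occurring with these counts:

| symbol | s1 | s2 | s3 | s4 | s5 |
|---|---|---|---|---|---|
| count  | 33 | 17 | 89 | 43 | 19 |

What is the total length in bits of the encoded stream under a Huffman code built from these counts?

Greedily combine the two least-frequent nodes:
s2(17) + s5(19) → 36
s1(33) + 36 → 69
s4(43) + 69 → 112
s3(89) + 112 → 201
Each symbol's bit-cost is frequency × depth; summing gives 418 bits (equivalently 36 + 69 + 112 + 201).

418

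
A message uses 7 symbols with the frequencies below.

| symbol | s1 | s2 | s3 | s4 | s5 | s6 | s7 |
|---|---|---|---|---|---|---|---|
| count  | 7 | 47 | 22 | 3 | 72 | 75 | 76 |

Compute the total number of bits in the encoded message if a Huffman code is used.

Greedily combine the two least-frequent nodes:
combine s4(3), s1(7) → 10
combine 10, s3(22) → 32
combine 32, s2(47) → 79
combine s5(72), s6(75) → 147
combine s7(76), 79 → 155
combine 147, 155 → 302
The encoded length is the sum of every internal node's weight: 10 + 32 + 79 + 147 + 155 + 302 = 725 bits.

725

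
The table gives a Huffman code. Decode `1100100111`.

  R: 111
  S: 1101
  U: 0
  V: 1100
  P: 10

Read left to right; each codeword is recognised as soon as it completes (prefix code):
  1100→V | 10→P | 0→U | 111→R
Decoded message: VPUR

VPUR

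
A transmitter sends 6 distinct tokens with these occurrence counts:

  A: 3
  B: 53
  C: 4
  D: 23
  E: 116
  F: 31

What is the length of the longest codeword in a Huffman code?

5

Merge the two lowest-weight nodes at each step:
combine A(3), C(4) → 7
combine 7, D(23) → 30
combine 30, F(31) → 61
combine B(53), 61 → 114
combine 114, E(116) → 230
The rarest symbols sit at the bottom; the longest codeword is 5 bits.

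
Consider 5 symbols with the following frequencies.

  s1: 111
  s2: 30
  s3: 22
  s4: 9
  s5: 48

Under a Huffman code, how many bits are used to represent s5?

2

Repeatedly merge the two smallest:
merge s4(9) and s3(22): 31
merge s2(30) and 31: 61
merge s5(48) and 61: 109
merge 109 and s1(111): 220
s5's leaf is at depth 2, giving a 2-bit codeword.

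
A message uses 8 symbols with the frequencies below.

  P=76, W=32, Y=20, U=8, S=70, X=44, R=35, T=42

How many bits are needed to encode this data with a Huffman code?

Merge the two smallest weights repeatedly:
U(8) + Y(20) → 28
28 + W(32) → 60
R(35) + T(42) → 77
X(44) + 60 → 104
S(70) + P(76) → 146
77 + 104 → 181
146 + 181 → 327
Total encoded bits = sum of merged weights = 28 + 60 + 77 + 104 + 146 + 181 + 327 = 923.

923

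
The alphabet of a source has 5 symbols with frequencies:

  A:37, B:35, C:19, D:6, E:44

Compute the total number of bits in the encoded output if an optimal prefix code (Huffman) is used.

307

Greedily combine the two least-frequent nodes:
combine D(6), C(19) → 25
combine 25, B(35) → 60
combine A(37), E(44) → 81
combine 60, 81 → 141
The encoded length is the sum of every internal node's weight: 25 + 60 + 81 + 141 = 307 bits.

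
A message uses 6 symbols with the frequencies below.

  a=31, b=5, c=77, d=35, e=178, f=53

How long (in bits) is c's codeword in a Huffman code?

Repeatedly merge the two smallest:
combine b(5), a(31) → 36
combine d(35), 36 → 71
combine f(53), 71 → 124
combine c(77), 124 → 201
combine e(178), 201 → 379
The subtree containing c is merged 2 times, so code length = 2.

2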